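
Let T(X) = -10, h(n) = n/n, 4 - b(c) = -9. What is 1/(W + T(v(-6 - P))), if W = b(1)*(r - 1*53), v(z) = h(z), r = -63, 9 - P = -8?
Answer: -1/1518 ≈ -0.00065876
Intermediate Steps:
P = 17 (P = 9 - 1*(-8) = 9 + 8 = 17)
b(c) = 13 (b(c) = 4 - 1*(-9) = 4 + 9 = 13)
h(n) = 1
v(z) = 1
W = -1508 (W = 13*(-63 - 1*53) = 13*(-63 - 53) = 13*(-116) = -1508)
1/(W + T(v(-6 - P))) = 1/(-1508 - 10) = 1/(-1518) = -1/1518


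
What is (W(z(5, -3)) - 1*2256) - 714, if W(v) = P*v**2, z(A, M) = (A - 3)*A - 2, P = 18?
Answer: -1818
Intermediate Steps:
z(A, M) = -2 + A*(-3 + A) (z(A, M) = (-3 + A)*A - 2 = A*(-3 + A) - 2 = -2 + A*(-3 + A))
W(v) = 18*v**2
(W(z(5, -3)) - 1*2256) - 714 = (18*(-2 + 5**2 - 3*5)**2 - 1*2256) - 714 = (18*(-2 + 25 - 15)**2 - 2256) - 714 = (18*8**2 - 2256) - 714 = (18*64 - 2256) - 714 = (1152 - 2256) - 714 = -1104 - 714 = -1818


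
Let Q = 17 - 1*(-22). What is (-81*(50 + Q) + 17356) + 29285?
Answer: 39432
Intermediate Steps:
Q = 39 (Q = 17 + 22 = 39)
(-81*(50 + Q) + 17356) + 29285 = (-81*(50 + 39) + 17356) + 29285 = (-81*89 + 17356) + 29285 = (-7209 + 17356) + 29285 = 10147 + 29285 = 39432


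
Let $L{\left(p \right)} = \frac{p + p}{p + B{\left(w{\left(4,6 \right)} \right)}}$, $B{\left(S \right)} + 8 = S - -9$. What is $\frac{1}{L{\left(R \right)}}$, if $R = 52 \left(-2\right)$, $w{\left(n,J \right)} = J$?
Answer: $\frac{97}{208} \approx 0.46635$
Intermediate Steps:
$B{\left(S \right)} = 1 + S$ ($B{\left(S \right)} = -8 + \left(S - -9\right) = -8 + \left(S + 9\right) = -8 + \left(9 + S\right) = 1 + S$)
$R = -104$
$L{\left(p \right)} = \frac{2 p}{7 + p}$ ($L{\left(p \right)} = \frac{p + p}{p + \left(1 + 6\right)} = \frac{2 p}{p + 7} = \frac{2 p}{7 + p}$)
$\frac{1}{L{\left(R \right)}} = \frac{1}{2 \left(-104\right) \frac{1}{7 - 104}} = \frac{1}{2 \left(-104\right) \frac{1}{-97}} = \frac{1}{2 \left(-104\right) \left(- \frac{1}{97}\right)} = \frac{1}{\frac{208}{97}} = \frac{97}{208}$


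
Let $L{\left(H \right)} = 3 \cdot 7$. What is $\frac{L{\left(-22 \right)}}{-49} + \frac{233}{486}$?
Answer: $\frac{173}{3402} \approx 0.050852$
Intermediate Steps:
$L{\left(H \right)} = 21$
$\frac{L{\left(-22 \right)}}{-49} + \frac{233}{486} = \frac{21}{-49} + \frac{233}{486} = 21 \left(- \frac{1}{49}\right) + 233 \cdot \frac{1}{486} = - \frac{3}{7} + \frac{233}{486} = \frac{173}{3402}$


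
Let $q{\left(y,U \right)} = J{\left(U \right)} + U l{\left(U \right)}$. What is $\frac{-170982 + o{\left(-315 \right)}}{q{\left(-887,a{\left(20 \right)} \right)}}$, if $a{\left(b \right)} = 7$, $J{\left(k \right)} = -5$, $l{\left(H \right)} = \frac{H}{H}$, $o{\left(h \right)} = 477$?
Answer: $- \frac{170505}{2} \approx -85253.0$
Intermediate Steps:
$l{\left(H \right)} = 1$
$q{\left(y,U \right)} = -5 + U$ ($q{\left(y,U \right)} = -5 + U 1 = -5 + U$)
$\frac{-170982 + o{\left(-315 \right)}}{q{\left(-887,a{\left(20 \right)} \right)}} = \frac{-170982 + 477}{-5 + 7} = - \frac{170505}{2}$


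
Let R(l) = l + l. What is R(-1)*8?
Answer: -16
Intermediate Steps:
R(l) = 2*l
R(-1)*8 = (2*(-1))*8 = -2*8 = -16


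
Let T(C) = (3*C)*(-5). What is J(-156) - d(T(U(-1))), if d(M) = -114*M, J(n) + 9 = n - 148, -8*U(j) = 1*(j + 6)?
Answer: 3023/4 ≈ 755.75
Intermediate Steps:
U(j) = -¾ - j/8 (U(j) = -(j + 6)/8 = -(6 + j)/8 = -¾ - j/8)
T(C) = -15*C
J(n) = -157 + n (J(n) = -9 + (n - 148) = -9 + (-148 + n) = -157 + n)
J(-156) - d(T(U(-1))) = (-157 - 156) - (-114)*(-15*(-¾ - ⅛*(-1))) = -313 - (-114)*(-15*(-¾ + ⅛)) = -313 - (-114)*(-15*(-5/8)) = -313 - (-114)*75/8 = -313 - 1*(-4275/4) = -313 + 4275/4 = 3023/4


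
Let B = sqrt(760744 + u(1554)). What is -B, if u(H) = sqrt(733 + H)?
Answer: -sqrt(760744 + sqrt(2287)) ≈ -872.23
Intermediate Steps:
B = sqrt(760744 + sqrt(2287)) (B = sqrt(760744 + sqrt(733 + 1554)) = sqrt(760744 + sqrt(2287)) ≈ 872.23)
-B = -sqrt(760744 + sqrt(2287))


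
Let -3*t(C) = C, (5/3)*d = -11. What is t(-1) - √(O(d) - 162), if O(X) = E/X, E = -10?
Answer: ⅓ - 4*I*√10923/33 ≈ 0.33333 - 12.668*I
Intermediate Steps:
d = -33/5 (d = (⅗)*(-11) = -33/5 ≈ -6.6000)
t(C) = -C/3
O(X) = -10/X
t(-1) - √(O(d) - 162) = -⅓*(-1) - √(-10/(-33/5) - 162) = ⅓ - √(-10*(-5/33) - 162) = ⅓ - √(50/33 - 162) = ⅓ - √(-5296/33) = ⅓ - 4*I*√10923/33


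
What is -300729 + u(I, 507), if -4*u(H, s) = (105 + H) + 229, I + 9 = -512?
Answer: -1202729/4 ≈ -3.0068e+5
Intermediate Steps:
I = -521 (I = -9 - 512 = -521)
u(H, s) = -167/2 - H/4 (u(H, s) = -((105 + H) + 229)/4 = -(334 + H)/4 = -167/2 - H/4)
-300729 + u(I, 507) = -300729 + (-167/2 - ¼*(-521)) = -300729 + (-167/2 + 521/4) = -300729 + 187/4 = -1202729/4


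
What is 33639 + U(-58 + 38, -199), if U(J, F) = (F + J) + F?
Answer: 33221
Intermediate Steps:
U(J, F) = J + 2*F
33639 + U(-58 + 38, -199) = 33639 + ((-58 + 38) + 2*(-199)) = 33639 + (-20 - 398) = 33639 - 418 = 33221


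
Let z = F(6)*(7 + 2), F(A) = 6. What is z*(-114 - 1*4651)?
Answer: -257310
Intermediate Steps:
z = 54 (z = 6*(7 + 2) = 6*9 = 54)
z*(-114 - 1*4651) = 54*(-114 - 1*4651) = 54*(-114 - 4651) = 54*(-4765) = -257310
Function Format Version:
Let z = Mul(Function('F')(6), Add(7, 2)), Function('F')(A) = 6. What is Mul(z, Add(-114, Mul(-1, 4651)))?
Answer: -257310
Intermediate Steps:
z = 54 (z = Mul(6, Add(7, 2)) = Mul(6, 9) = 54)
Mul(z, Add(-114, Mul(-1, 4651))) = Mul(54, Add(-114, Mul(-1, 4651))) = Mul(54, Add(-114, -4651)) = Mul(54, -4765) = -257310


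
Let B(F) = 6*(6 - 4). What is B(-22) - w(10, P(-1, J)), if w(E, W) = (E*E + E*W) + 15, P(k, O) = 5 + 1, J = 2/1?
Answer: -163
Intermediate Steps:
J = 2 (J = 2*1 = 2)
P(k, O) = 6
w(E, W) = 15 + E² + E*W (w(E, W) = (E² + E*W) + 15 = 15 + E² + E*W)
B(F) = 12 (B(F) = 6*2 = 12)
B(-22) - w(10, P(-1, J)) = 12 - (15 + 10² + 10*6) = 12 - (15 + 100 + 60) = 12 - 1*175 = 12 - 175 = -163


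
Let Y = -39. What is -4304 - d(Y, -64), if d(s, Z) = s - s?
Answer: -4304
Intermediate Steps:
d(s, Z) = 0
-4304 - d(Y, -64) = -4304 - 1*0 = -4304 + 0 = -4304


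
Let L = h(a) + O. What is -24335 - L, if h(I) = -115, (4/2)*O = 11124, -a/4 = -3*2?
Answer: -29782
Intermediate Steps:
a = 24 (a = -(-12)*2 = -4*(-6) = 24)
O = 5562 (O = (½)*11124 = 5562)
L = 5447 (L = -115 + 5562 = 5447)
-24335 - L = -24335 - 1*5447 = -24335 - 5447 = -29782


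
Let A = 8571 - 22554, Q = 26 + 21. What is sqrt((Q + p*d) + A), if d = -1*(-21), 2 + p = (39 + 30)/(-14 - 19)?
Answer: I*sqrt(1696651)/11 ≈ 118.41*I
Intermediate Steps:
Q = 47
p = -45/11 (p = -2 + (39 + 30)/(-14 - 19) = -2 + 69/(-33) = -2 + 69*(-1/33) = -2 - 23/11 = -45/11 ≈ -4.0909)
A = -13983
d = 21
sqrt((Q + p*d) + A) = sqrt((47 - 45/11*21) - 13983) = sqrt((47 - 945/11) - 13983) = sqrt(-428/11 - 13983) = sqrt(-154241/11) = I*sqrt(1696651)/11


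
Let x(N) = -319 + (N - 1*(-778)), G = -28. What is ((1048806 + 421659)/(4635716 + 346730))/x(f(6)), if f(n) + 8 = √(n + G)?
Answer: 60289065/92140373878 - 1470465*I*√22/1013544112658 ≈ 0.00065432 - 6.8049e-6*I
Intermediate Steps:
f(n) = -8 + √(-28 + n) (f(n) = -8 + √(n - 28) = -8 + √(-28 + n))
x(N) = 459 + N (x(N) = -319 + (N + 778) = -319 + (778 + N) = 459 + N)
((1048806 + 421659)/(4635716 + 346730))/x(f(6)) = ((1048806 + 421659)/(4635716 + 346730))/(459 + (-8 + √(-28 + 6))) = (1470465/4982446)/(459 + (-8 + √(-22))) = (1470465*(1/4982446))/(459 + (-8 + I*√22)) = 1470465/(4982446*(451 + I*√22))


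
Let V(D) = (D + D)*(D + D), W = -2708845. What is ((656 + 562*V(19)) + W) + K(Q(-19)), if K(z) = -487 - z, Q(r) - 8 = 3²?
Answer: -1897165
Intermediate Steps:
Q(r) = 17 (Q(r) = 8 + 3² = 8 + 9 = 17)
V(D) = 4*D² (V(D) = (2*D)*(2*D) = 4*D²)
((656 + 562*V(19)) + W) + K(Q(-19)) = ((656 + 562*(4*19²)) - 2708845) + (-487 - 1*17) = ((656 + 562*(4*361)) - 2708845) + (-487 - 17) = ((656 + 562*1444) - 2708845) - 504 = ((656 + 811528) - 2708845) - 504 = (812184 - 2708845) - 504 = -1896661 - 504 = -1897165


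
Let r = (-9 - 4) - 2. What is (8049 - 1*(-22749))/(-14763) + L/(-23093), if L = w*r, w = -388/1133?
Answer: -38376007482/18393551407 ≈ -2.0864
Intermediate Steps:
w = -388/1133 (w = -388*1/1133 = -388/1133 ≈ -0.34245)
r = -15 (r = -13 - 2 = -15)
L = 5820/1133 (L = -388/1133*(-15) = 5820/1133 ≈ 5.1368)
(8049 - 1*(-22749))/(-14763) + L/(-23093) = (8049 - 1*(-22749))/(-14763) + (5820/1133)/(-23093) = (8049 + 22749)*(-1/14763) + (5820/1133)*(-1/23093) = 30798*(-1/14763) - 5820/26164369 = -10266/4921 - 5820/26164369 = -38376007482/18393551407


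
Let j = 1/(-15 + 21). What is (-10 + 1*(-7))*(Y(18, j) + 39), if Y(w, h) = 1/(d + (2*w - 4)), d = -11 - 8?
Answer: -8636/13 ≈ -664.31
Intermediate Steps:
d = -19
j = ⅙ (j = 1/6 = ⅙ ≈ 0.16667)
Y(w, h) = 1/(-23 + 2*w) (Y(w, h) = 1/(-19 + (2*w - 4)) = 1/(-19 + (-4 + 2*w)) = 1/(-23 + 2*w))
(-10 + 1*(-7))*(Y(18, j) + 39) = (-10 + 1*(-7))*(1/(-23 + 2*18) + 39) = (-10 - 7)*(1/(-23 + 36) + 39) = -17*(1/13 + 39) = -17*508/13 = -8636/13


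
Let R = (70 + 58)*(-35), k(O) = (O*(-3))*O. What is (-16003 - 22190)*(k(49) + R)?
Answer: 446208819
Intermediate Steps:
k(O) = -3*O² (k(O) = (-3*O)*O = -3*O²)
R = -4480 (R = 128*(-35) = -4480)
(-16003 - 22190)*(k(49) + R) = (-16003 - 22190)*(-3*49² - 4480) = -38193*(-3*2401 - 4480) = -38193*(-7203 - 4480) = -38193*(-11683) = 446208819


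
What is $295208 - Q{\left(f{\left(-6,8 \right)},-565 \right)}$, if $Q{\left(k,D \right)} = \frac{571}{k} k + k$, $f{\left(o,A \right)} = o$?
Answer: $294643$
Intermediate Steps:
$Q{\left(k,D \right)} = 571 + k$
$295208 - Q{\left(f{\left(-6,8 \right)},-565 \right)} = 295208 - \left(571 - 6\right) = 295208 - 565 = 294643$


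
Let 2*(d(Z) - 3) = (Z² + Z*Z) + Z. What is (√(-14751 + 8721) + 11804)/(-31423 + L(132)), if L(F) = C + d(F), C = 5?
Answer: -11804/13925 - 3*I*√670/13925 ≈ -0.84768 - 0.0055765*I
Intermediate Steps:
d(Z) = 3 + Z² + Z/2 (d(Z) = 3 + ((Z² + Z*Z) + Z)/2 = 3 + ((Z² + Z²) + Z)/2 = 3 + (2*Z² + Z)/2 = 3 + (Z + 2*Z²)/2 = 3 + (Z² + Z/2) = 3 + Z² + Z/2)
L(F) = 8 + F² + F/2 (L(F) = 5 + (3 + F² + F/2) = 8 + F² + F/2)
(√(-14751 + 8721) + 11804)/(-31423 + L(132)) = (√(-14751 + 8721) + 11804)/(-31423 + (8 + 132² + (½)*132)) = (√(-6030) + 11804)/(-31423 + (8 + 17424 + 66)) = (3*I*√670 + 11804)/(-31423 + 17498) = (11804 + 3*I*√670)/(-13925) = (11804 + 3*I*√670)*(-1/13925) = -11804/13925 - 3*I*√670/13925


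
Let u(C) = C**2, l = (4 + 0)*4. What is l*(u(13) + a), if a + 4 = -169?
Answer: -64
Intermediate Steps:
a = -173 (a = -4 - 169 = -173)
l = 16 (l = 4*4 = 16)
l*(u(13) + a) = 16*(13**2 - 173) = 16*(169 - 173) = 16*(-4) = -64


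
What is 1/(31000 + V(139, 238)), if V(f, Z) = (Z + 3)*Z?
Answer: 1/88358 ≈ 1.1318e-5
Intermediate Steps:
V(f, Z) = Z*(3 + Z) (V(f, Z) = (3 + Z)*Z = Z*(3 + Z))
1/(31000 + V(139, 238)) = 1/(31000 + 238*(3 + 238)) = 1/(31000 + 238*241) = 1/(31000 + 57358) = 1/88358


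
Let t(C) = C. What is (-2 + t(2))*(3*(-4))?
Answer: 0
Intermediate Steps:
(-2 + t(2))*(3*(-4)) = (-2 + 2)*(3*(-4)) = 0*(-12) = 0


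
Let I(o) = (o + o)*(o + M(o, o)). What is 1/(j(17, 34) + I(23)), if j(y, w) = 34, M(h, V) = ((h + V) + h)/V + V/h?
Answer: 1/1276 ≈ 0.00078370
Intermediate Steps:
M(h, V) = V/h + (V + 2*h)/V (M(h, V) = ((V + h) + h)/V + V/h = (V + 2*h)/V + V/h = V/h + (V + 2*h)/V)
I(o) = 2*o*(4 + o) (I(o) = (o + o)*(o + (1 + o/o + 2*o/o)) = (2*o)*(o + (1 + 1 + 2)) = (2*o)*(o + 4) = (2*o)*(4 + o) = 2*o*(4 + o))
1/(j(17, 34) + I(23)) = 1/(34 + 2*23*(4 + 23)) = 1/(34 + 2*23*27) = 1/(34 + 1242) = 1/1276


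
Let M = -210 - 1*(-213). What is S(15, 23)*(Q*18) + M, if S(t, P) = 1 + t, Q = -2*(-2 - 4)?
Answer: 3459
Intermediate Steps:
M = 3 (M = -210 + 213 = 3)
Q = 12 (Q = -2*(-6) = 12)
S(15, 23)*(Q*18) + M = (1 + 15)*(12*18) + 3 = 16*216 + 3 = 3456 + 3 = 3459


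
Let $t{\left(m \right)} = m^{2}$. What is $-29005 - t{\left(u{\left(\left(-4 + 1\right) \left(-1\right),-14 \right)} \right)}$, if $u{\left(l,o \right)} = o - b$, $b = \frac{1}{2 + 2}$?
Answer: $- \frac{467329}{16} \approx -29208.0$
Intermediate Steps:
$b = \frac{1}{4} \approx 0.25$
$u{\left(l,o \right)} = - \frac{1}{4} + o$ ($u{\left(l,o \right)} = o - \frac{1}{4} = - \frac{1}{4} + o$)
$-29005 - t{\left(u{\left(\left(-4 + 1\right) \left(-1\right),-14 \right)} \right)} = -29005 - \left(- \frac{1}{4} - 14\right)^{2} = -29005 - \left(- \frac{57}{4}\right)^{2} = -29005 - \frac{3249}{16} = - \frac{467329}{16}$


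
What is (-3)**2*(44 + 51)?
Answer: 855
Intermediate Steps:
(-3)**2*(44 + 51) = 9*95 = 855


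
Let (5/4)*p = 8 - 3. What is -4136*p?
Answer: -16544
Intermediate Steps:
p = 4 (p = 4*(8 - 3)/5 = (⅘)*5 = 4)
-4136*p = -4136*4 = -16544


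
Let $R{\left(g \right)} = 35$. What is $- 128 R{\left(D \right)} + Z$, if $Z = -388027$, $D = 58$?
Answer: $-392507$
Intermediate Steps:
$- 128 R{\left(D \right)} + Z = \left(-128\right) 35 - 388027 = -4480 - 388027 = -392507$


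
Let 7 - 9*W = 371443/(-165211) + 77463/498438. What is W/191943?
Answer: 83197294363/15806014756152174 ≈ 5.2636e-6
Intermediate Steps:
W = 83197294363/82347440418 (W = 7/9 - (371443/(-165211) + 77463/498438)/9 = 7/9 - (371443*(-1/165211) + 77463*(1/498438))/9 = 7/9 - (-371443/165211 + 8607/55382)/9 = 7/9 - ⅑*(-19149285149/9149715602) = 7/9 + 19149285149/82347440418 = 83197294363/82347440418 ≈ 1.0103)
W/191943 = (83197294363/82347440418)/191943 = (83197294363/82347440418)*(1/191943) = 83197294363/15806014756152174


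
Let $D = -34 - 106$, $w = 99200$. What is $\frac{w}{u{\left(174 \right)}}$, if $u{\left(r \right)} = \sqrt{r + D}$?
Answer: $\frac{49600 \sqrt{34}}{17} \approx 17013.0$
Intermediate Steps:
$D = -140$ ($D = -34 - 106 = -140$)
$u{\left(r \right)} = \sqrt{-140 + r}$ ($u{\left(r \right)} = \sqrt{r - 140} = \sqrt{-140 + r}$)
$\frac{w}{u{\left(174 \right)}} = \frac{99200}{\sqrt{-140 + 174}} = \frac{99200}{\sqrt{34}} = 99200 \frac{\sqrt{34}}{34} = \frac{49600 \sqrt{34}}{17}$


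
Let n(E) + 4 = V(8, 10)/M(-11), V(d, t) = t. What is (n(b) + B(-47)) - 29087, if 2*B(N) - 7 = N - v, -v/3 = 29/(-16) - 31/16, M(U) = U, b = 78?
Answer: -2562343/88 ≈ -29118.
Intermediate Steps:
v = 45/4 (v = -3*(29/(-16) - 31/16) = -3*(29*(-1/16) - 31*1/16) = -3*(-29/16 - 31/16) = -3*(-15/4) = 45/4 ≈ 11.250)
n(E) = -54/11 (n(E) = -4 + 10/(-11) = -4 + 10*(-1/11) = -4 - 10/11 = -54/11)
B(N) = -17/8 + N/2 (B(N) = 7/2 + (N - 1*45/4)/2 = 7/2 + (N - 45/4)/2 = 7/2 + (-45/4 + N)/2 = 7/2 + (-45/8 + N/2) = -17/8 + N/2)
(n(b) + B(-47)) - 29087 = (-54/11 + (-17/8 + (½)*(-47))) - 29087 = (-54/11 + (-17/8 - 47/2)) - 29087 = (-54/11 - 205/8) - 29087 = -2687/88 - 29087 = -2562343/88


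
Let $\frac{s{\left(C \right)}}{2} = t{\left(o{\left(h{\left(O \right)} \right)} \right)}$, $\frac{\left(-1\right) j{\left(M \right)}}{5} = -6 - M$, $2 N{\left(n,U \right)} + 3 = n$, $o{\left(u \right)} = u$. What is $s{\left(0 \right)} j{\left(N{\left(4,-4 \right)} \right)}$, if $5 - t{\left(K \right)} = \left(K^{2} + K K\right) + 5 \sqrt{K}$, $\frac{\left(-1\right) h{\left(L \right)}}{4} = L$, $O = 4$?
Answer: $-32955 - 1300 i \approx -32955.0 - 1300.0 i$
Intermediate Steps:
$h{\left(L \right)} = - 4 L$
$N{\left(n,U \right)} = - \frac{3}{2} + \frac{n}{2}$
$t{\left(K \right)} = 5 - 5 \sqrt{K} - 2 K^{2}$ ($t{\left(K \right)} = 5 - \left(\left(K^{2} + K K\right) + 5 \sqrt{K}\right) = 5 - \left(\left(K^{2} + K^{2}\right) + 5 \sqrt{K}\right) = 5 - \left(2 K^{2} + 5 \sqrt{K}\right) = 5 - 5 \sqrt{K} - 2 K^{2}$)
$j{\left(M \right)} = 30 + 5 M$ ($j{\left(M \right)} = - 5 \left(-6 - M\right) = 30 + 5 M$)
$s{\left(C \right)} = -1014 - 40 i$ ($s{\left(C \right)} = 2 \left(5 - 5 \sqrt{\left(-4\right) 4} - 2 \left(\left(-4\right) 4\right)^{2}\right) = 2 \left(5 - 5 \sqrt{-16} - 2 \left(-16\right)^{2}\right) = 2 \left(5 - 5 \cdot 4 i - 512\right) = 2 \left(5 - 20 i - 512\right) = 2 \left(-507 - 20 i\right) = -1014 - 40 i$)
$s{\left(0 \right)} j{\left(N{\left(4,-4 \right)} \right)} = \left(-1014 - 40 i\right) \left(30 + 5 \left(- \frac{3}{2} + \frac{1}{2} \cdot 4\right)\right) = \left(-1014 - 40 i\right) \left(30 + 5 \left(- \frac{3}{2} + 2\right)\right) = \left(-1014 - 40 i\right) \left(30 + 5 \cdot \frac{1}{2}\right) = \left(-1014 - 40 i\right) \left(30 + \frac{5}{2}\right) = \left(-1014 - 40 i\right) \frac{65}{2} = -32955 - 1300 i$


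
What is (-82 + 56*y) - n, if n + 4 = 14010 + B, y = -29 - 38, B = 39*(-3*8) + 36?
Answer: -16940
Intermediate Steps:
B = -900 (B = 39*(-24) + 36 = -936 + 36 = -900)
y = -67
n = 13106 (n = -4 + (14010 - 900) = -4 + 13110 = 13106)
(-82 + 56*y) - n = (-82 + 56*(-67)) - 1*13106 = (-82 - 3752) - 13106 = -3834 - 13106 = -16940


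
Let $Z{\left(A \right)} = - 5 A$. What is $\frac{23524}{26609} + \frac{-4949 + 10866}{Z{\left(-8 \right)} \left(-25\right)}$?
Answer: $- \frac{133921453}{26609000} \approx -5.0329$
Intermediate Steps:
$\frac{23524}{26609} + \frac{-4949 + 10866}{Z{\left(-8 \right)} \left(-25\right)} = \frac{23524}{26609} + \frac{-4949 + 10866}{\left(-5\right) \left(-8\right) \left(-25\right)} = 23524 \cdot \frac{1}{26609} + \frac{5917}{40 \left(-25\right)} = \frac{23524}{26609} + \frac{5917}{-1000} = \frac{23524}{26609} + 5917 \left(- \frac{1}{1000}\right) = \frac{23524}{26609} - \frac{5917}{1000} = - \frac{133921453}{26609000}$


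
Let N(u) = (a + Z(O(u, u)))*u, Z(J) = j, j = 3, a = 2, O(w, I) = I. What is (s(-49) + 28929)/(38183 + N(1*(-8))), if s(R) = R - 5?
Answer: 4125/5449 ≈ 0.75702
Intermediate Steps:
Z(J) = 3
N(u) = 5*u (N(u) = (2 + 3)*u = 5*u)
s(R) = -5 + R
(s(-49) + 28929)/(38183 + N(1*(-8))) = ((-5 - 49) + 28929)/(38183 + 5*(1*(-8))) = (-54 + 28929)/(38183 + 5*(-8)) = 28875/(38183 - 40) = 28875/38143 = 28875*(1/38143) = 4125/5449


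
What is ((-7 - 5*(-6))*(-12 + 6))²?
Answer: 19044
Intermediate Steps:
((-7 - 5*(-6))*(-12 + 6))² = ((-7 + 30)*(-6))² = (23*(-6))² = (-138)² = 19044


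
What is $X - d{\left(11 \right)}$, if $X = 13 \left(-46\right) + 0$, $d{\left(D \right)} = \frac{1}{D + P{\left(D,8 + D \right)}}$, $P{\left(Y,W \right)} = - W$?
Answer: $- \frac{4783}{8} \approx -597.88$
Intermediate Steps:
$d{\left(D \right)} = - \frac{1}{8}$ ($d{\left(D \right)} = \frac{1}{D - \left(8 + D\right)} = \frac{1}{-8} = - \frac{1}{8}$)
$X = -598$ ($X = -598 + 0 = -598$)
$X - d{\left(11 \right)} = -598 - - \frac{1}{8} = -598 + \frac{1}{8} = - \frac{4783}{8}$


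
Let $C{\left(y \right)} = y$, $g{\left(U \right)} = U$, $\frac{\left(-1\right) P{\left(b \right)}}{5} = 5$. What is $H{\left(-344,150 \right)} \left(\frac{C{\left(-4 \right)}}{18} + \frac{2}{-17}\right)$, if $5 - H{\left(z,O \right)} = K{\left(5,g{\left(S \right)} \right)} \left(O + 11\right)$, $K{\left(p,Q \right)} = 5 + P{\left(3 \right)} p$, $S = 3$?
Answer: $- \frac{1004900}{153} \approx -6568.0$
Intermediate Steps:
$P{\left(b \right)} = -25$ ($P{\left(b \right)} = \left(-5\right) 5 = -25$)
$K{\left(p,Q \right)} = 5 - 25 p$
$H{\left(z,O \right)} = 1325 + 120 O$ ($H{\left(z,O \right)} = 5 - \left(5 - 125\right) \left(O + 11\right) = 5 - \left(5 - 125\right) \left(11 + O\right) = 5 - - 120 \left(11 + O\right) = 5 - \left(-1320 - 120 O\right) = 5 + \left(1320 + 120 O\right) = 1325 + 120 O$)
$H{\left(-344,150 \right)} \left(\frac{C{\left(-4 \right)}}{18} + \frac{2}{-17}\right) = \left(1325 + 120 \cdot 150\right) \left(- \frac{4}{18} + \frac{2}{-17}\right) = \left(1325 + 18000\right) \left(\left(-4\right) \frac{1}{18} + 2 \left(- \frac{1}{17}\right)\right) = 19325 \left(- \frac{2}{9} - \frac{2}{17}\right) = 19325 \left(- \frac{52}{153}\right) = - \frac{1004900}{153}$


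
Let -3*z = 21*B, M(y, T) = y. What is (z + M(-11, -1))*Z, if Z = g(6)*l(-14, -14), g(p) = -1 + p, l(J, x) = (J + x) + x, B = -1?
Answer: 840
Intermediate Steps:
l(J, x) = J + 2*x
z = 7 (z = -7*(-1) = -⅓*(-21) = 7)
Z = -210 (Z = (-1 + 6)*(-14 + 2*(-14)) = 5*(-14 - 28) = 5*(-42) = -210)
(z + M(-11, -1))*Z = (7 - 11)*(-210) = -4*(-210) = 840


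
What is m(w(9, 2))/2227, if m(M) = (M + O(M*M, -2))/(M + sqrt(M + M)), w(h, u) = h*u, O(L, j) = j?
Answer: 2/6681 ≈ 0.00029936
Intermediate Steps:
m(M) = (-2 + M)/(M + sqrt(2)*sqrt(M)) (m(M) = (M - 2)/(M + sqrt(M + M)) = (-2 + M)/(M + sqrt(2*M)) = (-2 + M)/(M + sqrt(2)*sqrt(M)))
m(w(9, 2))/2227 = ((-2 + 9*2)/(9*2 + sqrt(2)*sqrt(9*2)))/2227 = ((-2 + 18)/(18 + sqrt(2)*sqrt(18)))*(1/2227) = (16/(18 + sqrt(2)*(3*sqrt(2))))*(1/2227) = (16/(18 + 6))*(1/2227) = (16/24)*(1/2227) = ((1/24)*16)*(1/2227) = (2/3)*(1/2227) = 2/6681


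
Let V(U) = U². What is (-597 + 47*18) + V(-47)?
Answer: 2458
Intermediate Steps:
(-597 + 47*18) + V(-47) = (-597 + 47*18) + (-47)² = (-597 + 846) + 2209 = 249 + 2209 = 2458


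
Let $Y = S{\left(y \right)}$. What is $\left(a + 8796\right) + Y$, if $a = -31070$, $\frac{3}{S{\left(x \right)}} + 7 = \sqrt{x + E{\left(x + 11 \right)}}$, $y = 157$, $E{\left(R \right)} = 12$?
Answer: $- \frac{44547}{2} \approx -22274.0$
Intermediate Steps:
$S{\left(x \right)} = \frac{3}{-7 + \sqrt{12 + x}}$ ($S{\left(x \right)} = \frac{3}{-7 + \sqrt{x + 12}} = \frac{3}{-7 + \sqrt{12 + x}}$)
$Y = \frac{1}{2}$ ($Y = \frac{3}{-7 + \sqrt{12 + 157}} = \frac{3}{-7 + \sqrt{169}} = \frac{3}{-7 + 13} = \frac{3}{6} = 3 \cdot \frac{1}{6} = \frac{1}{2} \approx 0.5$)
$\left(a + 8796\right) + Y = \left(-31070 + 8796\right) + \frac{1}{2} = -22274 + \frac{1}{2} = - \frac{44547}{2}$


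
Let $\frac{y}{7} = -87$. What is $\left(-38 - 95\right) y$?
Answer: $80997$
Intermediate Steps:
$y = -609$ ($y = 7 \left(-87\right) = -609$)
$\left(-38 - 95\right) y = \left(-38 - 95\right) \left(-609\right) = \left(-133\right) \left(-609\right) = 80997$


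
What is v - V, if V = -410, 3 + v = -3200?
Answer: -2793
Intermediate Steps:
v = -3203 (v = -3 - 3200 = -3203)
v - V = -3203 - 1*(-410) = -3203 + 410 = -2793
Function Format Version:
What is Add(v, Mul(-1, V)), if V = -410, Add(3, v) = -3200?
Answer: -2793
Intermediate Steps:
v = -3203 (v = Add(-3, -3200) = -3203)
Add(v, Mul(-1, V)) = Add(-3203, Mul(-1, -410)) = Add(-3203, 410) = -2793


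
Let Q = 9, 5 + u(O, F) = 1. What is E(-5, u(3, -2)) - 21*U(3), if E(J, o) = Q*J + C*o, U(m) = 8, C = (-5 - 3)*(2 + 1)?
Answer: -117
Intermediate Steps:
u(O, F) = -4 (u(O, F) = -5 + 1 = -4)
C = -24 (C = -8*3 = -24)
E(J, o) = -24*o + 9*J (E(J, o) = 9*J - 24*o = -24*o + 9*J)
E(-5, u(3, -2)) - 21*U(3) = (-24*(-4) + 9*(-5)) - 21*8 = (96 - 45) - 168 = 51 - 168 = -117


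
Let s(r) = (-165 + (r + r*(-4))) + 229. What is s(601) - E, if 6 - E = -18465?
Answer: -20210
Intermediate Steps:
E = 18471 (E = 6 - 1*(-18465) = 6 + 18465 = 18471)
s(r) = 64 - 3*r (s(r) = (-165 + (r - 4*r)) + 229 = (-165 - 3*r) + 229 = 64 - 3*r)
s(601) - E = (64 - 3*601) - 1*18471 = (64 - 1803) - 18471 = -1739 - 18471 = -20210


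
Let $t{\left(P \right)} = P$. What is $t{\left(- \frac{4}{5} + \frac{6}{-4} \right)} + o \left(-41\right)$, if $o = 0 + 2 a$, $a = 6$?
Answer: $- \frac{4943}{10} \approx -494.3$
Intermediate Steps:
$o = 12$ ($o = 0 + 2 \cdot 6 = 0 + 12 = 12$)
$t{\left(- \frac{4}{5} + \frac{6}{-4} \right)} + o \left(-41\right) = \left(- \frac{4}{5} + \frac{6}{-4}\right) + 12 \left(-41\right) = \left(\left(-4\right) \frac{1}{5} + 6 \left(- \frac{1}{4}\right)\right) - 492 = \left(- \frac{4}{5} - \frac{3}{2}\right) - 492 = - \frac{23}{10} - 492 = - \frac{4943}{10}$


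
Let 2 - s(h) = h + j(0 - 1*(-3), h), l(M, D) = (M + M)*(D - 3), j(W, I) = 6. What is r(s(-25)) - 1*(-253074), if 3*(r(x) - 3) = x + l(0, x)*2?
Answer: 253084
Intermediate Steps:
l(M, D) = 2*M*(-3 + D) (l(M, D) = (2*M)*(-3 + D) = 2*M*(-3 + D))
s(h) = -4 - h (s(h) = 2 - (h + 6) = 2 - (6 + h) = 2 + (-6 - h) = -4 - h)
r(x) = 3 + x/3 (r(x) = 3 + (x + (2*0*(-3 + x))*2)/3 = 3 + (x + 0*2)/3 = 3 + (x + 0)/3 = 3 + x/3)
r(s(-25)) - 1*(-253074) = (3 + (-4 - 1*(-25))/3) - 1*(-253074) = (3 + (-4 + 25)/3) + 253074 = (3 + (⅓)*21) + 253074 = (3 + 7) + 253074 = 10 + 253074 = 253084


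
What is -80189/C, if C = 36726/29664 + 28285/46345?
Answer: -3674735981904/84703757 ≈ -43383.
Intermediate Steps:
C = 84703757/45825936 (C = 36726*(1/29664) + 28285*(1/46345) = 6121/4944 + 5657/9269 = 84703757/45825936 ≈ 1.8484)
-80189/C = -80189/84703757/45825936 = -80189*45825936/84703757 = -3674735981904/84703757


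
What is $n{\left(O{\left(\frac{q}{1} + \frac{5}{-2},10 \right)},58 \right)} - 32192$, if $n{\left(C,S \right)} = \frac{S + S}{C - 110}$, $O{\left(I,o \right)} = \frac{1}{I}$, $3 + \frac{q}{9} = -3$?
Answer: $- \frac{100056013}{3108} \approx -32193.0$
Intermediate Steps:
$q = -54$ ($q = -27 + 9 \left(-3\right) = -27 - 27 = -54$)
$n{\left(C,S \right)} = \frac{2 S}{-110 + C}$
$n{\left(O{\left(\frac{q}{1} + \frac{5}{-2},10 \right)},58 \right)} - 32192 = 2 \cdot 58 \frac{1}{-110 + \frac{1}{- \frac{54}{1} + \frac{5}{-2}}} - 32192 = 2 \cdot 58 \frac{1}{-110 + \frac{1}{\left(-54\right) 1 + 5 \left(- \frac{1}{2}\right)}} - 32192 = 2 \cdot 58 \frac{1}{-110 + \frac{1}{-54 - \frac{5}{2}}} - 32192 = 2 \cdot 58 \frac{1}{-110 + \frac{1}{- \frac{113}{2}}} - 32192 = 2 \cdot 58 \frac{1}{-110 - \frac{2}{113}} - 32192 = 2 \cdot 58 \frac{1}{- \frac{12432}{113}} - 32192 = 2 \cdot 58 \left(- \frac{113}{12432}\right) - 32192 = - \frac{3277}{3108} - 32192 = - \frac{100056013}{3108}$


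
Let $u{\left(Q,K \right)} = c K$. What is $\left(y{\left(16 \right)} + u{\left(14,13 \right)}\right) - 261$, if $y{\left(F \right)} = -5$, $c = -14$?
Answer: $-448$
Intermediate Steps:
$u{\left(Q,K \right)} = - 14 K$
$\left(y{\left(16 \right)} + u{\left(14,13 \right)}\right) - 261 = \left(-5 - 182\right) - 261 = -187 - 261 = -448$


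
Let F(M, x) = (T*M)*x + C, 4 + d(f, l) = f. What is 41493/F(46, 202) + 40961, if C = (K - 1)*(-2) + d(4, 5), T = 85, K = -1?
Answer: 32352022357/789824 ≈ 40961.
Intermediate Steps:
d(f, l) = -4 + f
C = 4 (C = (-1 - 1)*(-2) + (-4 + 4) = -2*(-2) + 0 = 4 + 0 = 4)
F(M, x) = 4 + 85*M*x (F(M, x) = (85*M)*x + 4 = 85*M*x + 4 = 4 + 85*M*x)
41493/F(46, 202) + 40961 = 41493/(4 + 85*46*202) + 40961 = 41493/(4 + 789820) + 40961 = 41493/789824 + 40961 = 32352022357/789824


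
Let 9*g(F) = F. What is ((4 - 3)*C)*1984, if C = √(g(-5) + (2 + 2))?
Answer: 1984*√31/3 ≈ 3682.1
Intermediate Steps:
g(F) = F/9
C = √31/3 (C = √((⅑)*(-5) + (2 + 2)) = √(-5/9 + 4) = √(31/9) = √31/3 ≈ 1.8559)
((4 - 3)*C)*1984 = ((4 - 3)*(√31/3))*1984 = (1*(√31/3))*1984 = (√31/3)*1984 = 1984*√31/3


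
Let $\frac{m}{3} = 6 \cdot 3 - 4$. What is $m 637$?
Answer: $26754$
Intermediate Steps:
$m = 42$ ($m = 3 \left(6 \cdot 3 - 4\right) = 3 \left(18 - 4\right) = 3 \cdot 14 = 42$)
$m 637 = 42 \cdot 637 = 26754$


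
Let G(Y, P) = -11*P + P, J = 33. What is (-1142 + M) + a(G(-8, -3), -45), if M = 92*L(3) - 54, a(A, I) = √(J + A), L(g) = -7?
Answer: -1840 + 3*√7 ≈ -1832.1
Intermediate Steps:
G(Y, P) = -10*P
a(A, I) = √(33 + A)
M = -698 (M = 92*(-7) - 54 = -644 - 54 = -698)
(-1142 + M) + a(G(-8, -3), -45) = (-1142 - 698) + √(33 - 10*(-3)) = -1840 + √(33 + 30) = -1840 + √63 = -1840 + 3*√7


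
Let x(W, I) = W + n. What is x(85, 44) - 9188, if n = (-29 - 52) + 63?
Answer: -9121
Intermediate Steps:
n = -18 (n = -81 + 63 = -18)
x(W, I) = -18 + W (x(W, I) = W - 18 = -18 + W)
x(85, 44) - 9188 = (-18 + 85) - 9188 = 67 - 9188 = -9121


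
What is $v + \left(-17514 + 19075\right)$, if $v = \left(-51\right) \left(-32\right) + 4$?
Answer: $3197$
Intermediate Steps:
$v = 1636$ ($v = 1632 + 4 = 1636$)
$v + \left(-17514 + 19075\right) = 1636 + \left(-17514 + 19075\right) = 1636 + 1561 = 3197$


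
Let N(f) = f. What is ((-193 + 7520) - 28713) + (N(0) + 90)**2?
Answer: -13286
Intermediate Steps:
((-193 + 7520) - 28713) + (N(0) + 90)**2 = ((-193 + 7520) - 28713) + (0 + 90)**2 = (7327 - 28713) + 90**2 = -21386 + 8100 = -13286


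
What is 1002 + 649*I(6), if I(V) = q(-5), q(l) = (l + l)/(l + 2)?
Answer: 9496/3 ≈ 3165.3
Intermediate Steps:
q(l) = 2*l/(2 + l) (q(l) = (2*l)/(2 + l) = 2*l/(2 + l))
I(V) = 10/3 (I(V) = 2*(-5)/(2 - 5) = 2*(-5)/(-3) = 2*(-5)*(-⅓) = 10/3)
1002 + 649*I(6) = 1002 + 649*(10/3) = 1002 + 6490/3 = 9496/3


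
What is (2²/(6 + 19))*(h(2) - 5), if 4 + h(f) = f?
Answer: -28/25 ≈ -1.1200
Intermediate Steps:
h(f) = -4 + f
(2²/(6 + 19))*(h(2) - 5) = (2²/(6 + 19))*((-4 + 2) - 5) = (4/25)*(-2 - 5) = (4*(1/25))*(-7) = (4/25)*(-7) = -28/25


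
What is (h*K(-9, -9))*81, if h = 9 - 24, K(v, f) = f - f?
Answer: 0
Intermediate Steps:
K(v, f) = 0
h = -15
(h*K(-9, -9))*81 = -15*0*81 = 0*81 = 0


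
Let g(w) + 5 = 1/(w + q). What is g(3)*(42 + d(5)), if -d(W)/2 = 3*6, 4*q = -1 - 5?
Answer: -26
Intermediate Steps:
q = -3/2 (q = (-1 - 5)/4 = (1/4)*(-6) = -3/2 ≈ -1.5000)
g(w) = -5 + 1/(-3/2 + w) (g(w) = -5 + 1/(w - 3/2) = -5 + 1/(-3/2 + w))
d(W) = -36 (d(W) = -6*6 = -2*18 = -36)
g(3)*(42 + d(5)) = ((17 - 10*3)/(-3 + 2*3))*(42 - 36) = ((17 - 30)/(-3 + 6))*6 = (-13/3)*6 = ((1/3)*(-13))*6 = -13/3*6 = -26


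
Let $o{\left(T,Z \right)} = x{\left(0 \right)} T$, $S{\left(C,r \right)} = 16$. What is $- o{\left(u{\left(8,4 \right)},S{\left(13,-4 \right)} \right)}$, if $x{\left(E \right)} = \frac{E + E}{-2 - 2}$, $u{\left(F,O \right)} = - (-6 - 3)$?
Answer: $0$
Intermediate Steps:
$u{\left(F,O \right)} = 9$ ($u{\left(F,O \right)} = - (-6 - 3) = \left(-1\right) \left(-9\right) = 9$)
$x{\left(E \right)} = - \frac{E}{2}$ ($x{\left(E \right)} = \frac{2 E}{-4} = 2 E \left(- \frac{1}{4}\right) = - \frac{E}{2}$)
$o{\left(T,Z \right)} = 0$ ($o{\left(T,Z \right)} = \left(- \frac{1}{2}\right) 0 T = 0 T = 0$)
$- o{\left(u{\left(8,4 \right)},S{\left(13,-4 \right)} \right)} = \left(-1\right) 0 = 0$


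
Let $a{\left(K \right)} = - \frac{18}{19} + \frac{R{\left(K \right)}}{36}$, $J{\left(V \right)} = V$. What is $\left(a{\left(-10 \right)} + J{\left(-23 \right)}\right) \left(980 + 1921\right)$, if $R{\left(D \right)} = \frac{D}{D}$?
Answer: $- \frac{15821087}{228} \approx -69391.0$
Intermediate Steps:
$R{\left(D \right)} = 1$
$a{\left(K \right)} = - \frac{629}{684}$ ($a{\left(K \right)} = - \frac{18}{19} + 1 \cdot \frac{1}{36} = \left(-18\right) \frac{1}{19} + 1 \cdot \frac{1}{36} = - \frac{18}{19} + \frac{1}{36} = - \frac{629}{684}$)
$\left(a{\left(-10 \right)} + J{\left(-23 \right)}\right) \left(980 + 1921\right) = \left(- \frac{629}{684} - 23\right) \left(980 + 1921\right) = \left(- \frac{16361}{684}\right) 2901 = - \frac{15821087}{228}$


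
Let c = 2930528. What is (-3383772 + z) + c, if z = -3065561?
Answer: -3518805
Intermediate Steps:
(-3383772 + z) + c = (-3383772 - 3065561) + 2930528 = -6449333 + 2930528 = -3518805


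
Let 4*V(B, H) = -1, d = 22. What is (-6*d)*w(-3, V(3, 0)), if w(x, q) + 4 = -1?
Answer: 660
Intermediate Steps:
V(B, H) = -1/4 (V(B, H) = (1/4)*(-1) = -1/4)
w(x, q) = -5 (w(x, q) = -4 - 1 = -5)
(-6*d)*w(-3, V(3, 0)) = -6*22*(-5) = -132*(-5) = 660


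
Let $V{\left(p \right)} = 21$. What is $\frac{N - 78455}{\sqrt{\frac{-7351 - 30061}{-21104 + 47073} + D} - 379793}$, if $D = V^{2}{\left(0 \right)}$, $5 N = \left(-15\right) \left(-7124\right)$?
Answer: $\frac{563000747855611}{3745839258250764} + \frac{57083 \sqrt{296433979573}}{3745839258250764} \approx 0.15031$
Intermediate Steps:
$N = 21372$ ($N = \frac{\left(-15\right) \left(-7124\right)}{5} = \frac{1}{5} \cdot 106860 = 21372$)
$D = 441$ ($D = 21^{2} = 441$)
$\frac{N - 78455}{\sqrt{\frac{-7351 - 30061}{-21104 + 47073} + D} - 379793} = \frac{21372 - 78455}{\sqrt{\frac{-7351 - 30061}{-21104 + 47073} + 441} - 379793} = - \frac{57083}{\sqrt{- \frac{37412}{25969} + 441} - 379793} = - \frac{57083}{\sqrt{\frac{11414917}{25969}} - 379793} = - \frac{57083}{\frac{\sqrt{296433979573}}{25969} - 379793} = - \frac{57083}{-379793 + \frac{\sqrt{296433979573}}{25969}}$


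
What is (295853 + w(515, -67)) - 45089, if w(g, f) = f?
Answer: 250697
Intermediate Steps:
(295853 + w(515, -67)) - 45089 = (295853 - 67) - 45089 = 295786 - 45089 = 250697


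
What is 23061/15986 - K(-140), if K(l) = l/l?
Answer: 7075/15986 ≈ 0.44257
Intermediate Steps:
K(l) = 1
23061/15986 - K(-140) = 23061/15986 - 1*1 = 23061*(1/15986) - 1 = 23061/15986 - 1 = 7075/15986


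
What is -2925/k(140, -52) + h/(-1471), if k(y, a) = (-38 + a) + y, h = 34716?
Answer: -241539/2942 ≈ -82.100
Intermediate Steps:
k(y, a) = -38 + a + y
-2925/k(140, -52) + h/(-1471) = -2925/(-38 - 52 + 140) + 34716/(-1471) = -2925/50 + 34716*(-1/1471) = -2925*1/50 - 34716/1471 = -117/2 - 34716/1471 = -241539/2942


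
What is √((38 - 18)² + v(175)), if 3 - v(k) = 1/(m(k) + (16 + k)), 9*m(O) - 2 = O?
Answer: √40241494/316 ≈ 20.075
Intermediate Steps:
m(O) = 2/9 + O/9
v(k) = 3 - 1/(146/9 + 10*k/9) (v(k) = 3 - 1/((2/9 + k/9) + (16 + k)) = 3 - 1/(146/9 + 10*k/9))
√((38 - 18)² + v(175)) = √((38 - 18)² + 3*(143 + 10*175)/(2*(73 + 5*175))) = √(20² + 3*(143 + 1750)/(2*(73 + 875))) = √(400 + (3/2)*1893/948) = √(400 + (3/2)*(1/948)*1893) = √(400 + 1893/632) = √(254693/632) = √40241494/316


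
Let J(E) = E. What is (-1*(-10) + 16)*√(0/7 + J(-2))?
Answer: 26*I*√2 ≈ 36.77*I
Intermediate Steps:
(-1*(-10) + 16)*√(0/7 + J(-2)) = (-1*(-10) + 16)*√(0/7 - 2) = (10 + 16)*√(0*(⅐) - 2) = 26*√(0 - 2) = 26*√(-2) = 26*(I*√2) = 26*I*√2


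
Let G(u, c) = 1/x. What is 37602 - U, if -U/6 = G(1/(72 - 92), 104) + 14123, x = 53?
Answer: 6484026/53 ≈ 1.2234e+5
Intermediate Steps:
G(u, c) = 1/53
U = -4491120/53 (U = -6*(1/53 + 14123) = -6*748520/53 = -4491120/53 ≈ -84738.)
37602 - U = 37602 - 1*(-4491120/53) = 37602 + 4491120/53 = 6484026/53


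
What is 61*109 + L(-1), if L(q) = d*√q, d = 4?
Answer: 6649 + 4*I ≈ 6649.0 + 4.0*I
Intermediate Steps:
L(q) = 4*√q
61*109 + L(-1) = 61*109 + 4*√(-1) = 6649 + 4*I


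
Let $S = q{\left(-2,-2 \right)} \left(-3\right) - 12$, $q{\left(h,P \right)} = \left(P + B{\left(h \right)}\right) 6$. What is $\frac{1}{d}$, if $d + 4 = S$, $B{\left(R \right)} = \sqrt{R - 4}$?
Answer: $\frac{5}{586} + \frac{9 i \sqrt{6}}{1172} \approx 0.0085324 + 0.01881 i$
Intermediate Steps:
$B{\left(R \right)} = \sqrt{-4 + R}$
$q{\left(h,P \right)} = 6 P + 6 \sqrt{-4 + h}$ ($q{\left(h,P \right)} = \left(P + \sqrt{-4 + h}\right) 6 = 6 P + 6 \sqrt{-4 + h}$)
$S = 24 - 18 i \sqrt{6}$ ($S = \left(6 \left(-2\right) + 6 \sqrt{-4 - 2}\right) \left(-3\right) - 12 = \left(-12 + 6 \sqrt{-6}\right) \left(-3\right) - 12 = \left(-12 + 6 i \sqrt{6}\right) \left(-3\right) - 12 = \left(36 - 18 i \sqrt{6}\right) - 12 = 24 - 18 i \sqrt{6} \approx 24.0 - 44.091 i$)
$d = 20 - 18 i \sqrt{6}$ ($d = -4 + \left(24 - 18 i \sqrt{6}\right) = 20 - 18 i \sqrt{6} \approx 20.0 - 44.091 i$)
$\frac{1}{d} = \frac{1}{20 - 18 i \sqrt{6}}$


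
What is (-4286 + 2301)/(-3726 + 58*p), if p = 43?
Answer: 1985/1232 ≈ 1.6112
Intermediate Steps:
(-4286 + 2301)/(-3726 + 58*p) = (-4286 + 2301)/(-3726 + 58*43) = -1985/(-3726 + 2494) = -1985/(-1232) = -1985*(-1/1232) = 1985/1232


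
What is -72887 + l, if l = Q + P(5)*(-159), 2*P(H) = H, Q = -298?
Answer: -147165/2 ≈ -73583.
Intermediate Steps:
P(H) = H/2
l = -1391/2 (l = -298 + ((½)*5)*(-159) = -298 + (5/2)*(-159) = -298 - 795/2 = -1391/2 ≈ -695.50)
-72887 + l = -72887 - 1391/2 = -147165/2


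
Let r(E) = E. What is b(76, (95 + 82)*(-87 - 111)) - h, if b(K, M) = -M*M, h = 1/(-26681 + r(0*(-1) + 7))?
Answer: -32761596722183/26674 ≈ -1.2282e+9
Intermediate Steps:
h = -1/26674 (h = 1/(-26681 + (0*(-1) + 7)) = 1/(-26681 + (0 + 7)) = 1/(-26681 + 7) = 1/(-26674) = -1/26674 ≈ -3.7490e-5)
b(K, M) = -M**2
b(76, (95 + 82)*(-87 - 111)) - h = -((95 + 82)*(-87 - 111))**2 - 1*(-1/26674) = -(177*(-198))**2 + 1/26674 = -1*(-35046)**2 + 1/26674 = -1*1228222116 + 1/26674 = -1228222116 + 1/26674 = -32761596722183/26674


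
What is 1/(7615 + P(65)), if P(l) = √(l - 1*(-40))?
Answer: 1523/11597624 - √105/57988120 ≈ 0.00013114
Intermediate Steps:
P(l) = √(40 + l) (P(l) = √(l + 40) = √(40 + l))
1/(7615 + P(65)) = 1/(7615 + √(40 + 65)) = 1/(7615 + √105)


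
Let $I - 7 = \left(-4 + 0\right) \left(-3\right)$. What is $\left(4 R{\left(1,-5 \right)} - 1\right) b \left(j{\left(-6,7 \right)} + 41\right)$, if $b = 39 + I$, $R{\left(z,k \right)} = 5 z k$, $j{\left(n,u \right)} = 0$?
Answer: $-240178$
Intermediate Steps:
$R{\left(z,k \right)} = 5 k z$
$I = 19$ ($I = 7 + \left(-4 + 0\right) \left(-3\right) = 7 - -12 = 7 + 12 = 19$)
$b = 58$ ($b = 39 + 19 = 58$)
$\left(4 R{\left(1,-5 \right)} - 1\right) b \left(j{\left(-6,7 \right)} + 41\right) = \left(4 \cdot 5 \left(-5\right) 1 - 1\right) 58 \left(0 + 41\right) = \left(4 \left(-25\right) - 1\right) 58 \cdot 41 = \left(-100 - 1\right) 58 \cdot 41 = \left(-101\right) 58 \cdot 41 = \left(-5858\right) 41 = -240178$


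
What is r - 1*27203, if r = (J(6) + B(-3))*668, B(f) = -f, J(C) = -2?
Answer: -26535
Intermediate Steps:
r = 668 (r = (-2 - 1*(-3))*668 = (-2 + 3)*668 = 1*668 = 668)
r - 1*27203 = 668 - 1*27203 = 668 - 27203 = -26535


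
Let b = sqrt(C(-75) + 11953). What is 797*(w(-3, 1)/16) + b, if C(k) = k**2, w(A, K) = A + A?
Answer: -2391/8 + sqrt(17578) ≈ -166.29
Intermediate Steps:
w(A, K) = 2*A
b = sqrt(17578) (b = sqrt((-75)**2 + 11953) = sqrt(5625 + 11953) = sqrt(17578) ≈ 132.58)
797*(w(-3, 1)/16) + b = 797*((2*(-3))/16) + sqrt(17578) = 797*(-6*1/16) + sqrt(17578) = 797*(-3/8) + sqrt(17578) = -2391/8 + sqrt(17578)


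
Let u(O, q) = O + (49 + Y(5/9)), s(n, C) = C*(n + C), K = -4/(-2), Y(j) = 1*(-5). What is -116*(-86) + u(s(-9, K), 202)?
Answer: 10006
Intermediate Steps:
Y(j) = -5
K = 2 (K = -4*(-½) = 2)
s(n, C) = C*(C + n)
u(O, q) = 44 + O (u(O, q) = O + (49 - 5) = O + 44 = 44 + O)
-116*(-86) + u(s(-9, K), 202) = -116*(-86) + (44 + 2*(2 - 9)) = 9976 + (44 + 2*(-7)) = 9976 + (44 - 14) = 9976 + 30 = 10006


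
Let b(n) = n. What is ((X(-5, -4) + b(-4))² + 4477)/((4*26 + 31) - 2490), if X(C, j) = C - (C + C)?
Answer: -4478/2355 ≈ -1.9015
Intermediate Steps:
X(C, j) = -C (X(C, j) = C - 2*C = -C)
((X(-5, -4) + b(-4))² + 4477)/((4*26 + 31) - 2490) = ((-1*(-5) - 4)² + 4477)/((4*26 + 31) - 2490) = ((5 - 4)² + 4477)/((104 + 31) - 2490) = (1² + 4477)/(135 - 2490) = (1 + 4477)/(-2355) = 4478*(-1/2355) = -4478/2355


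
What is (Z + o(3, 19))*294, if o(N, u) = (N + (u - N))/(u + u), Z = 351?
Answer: 103341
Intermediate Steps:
o(N, u) = ½ (o(N, u) = u/((2*u)) = u*(1/(2*u)) = ½)
(Z + o(3, 19))*294 = (351 + ½)*294 = (703/2)*294 = 103341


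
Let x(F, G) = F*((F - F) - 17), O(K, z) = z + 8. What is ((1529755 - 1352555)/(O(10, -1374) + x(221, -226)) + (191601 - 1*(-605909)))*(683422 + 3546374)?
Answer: 17280689986727880/5123 ≈ 3.3732e+12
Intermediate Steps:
O(K, z) = 8 + z
x(F, G) = -17*F (x(F, G) = F*(0 - 17) = F*(-17) = -17*F)
((1529755 - 1352555)/(O(10, -1374) + x(221, -226)) + (191601 - 1*(-605909)))*(683422 + 3546374) = ((1529755 - 1352555)/((8 - 1374) - 17*221) + (191601 - 1*(-605909)))*(683422 + 3546374) = (177200/(-1366 - 3757) + (191601 + 605909))*4229796 = (177200/(-5123) + 797510)*4229796 = (177200*(-1/5123) + 797510)*4229796 = (-177200/5123 + 797510)*4229796 = (4085466530/5123)*4229796 = 17280689986727880/5123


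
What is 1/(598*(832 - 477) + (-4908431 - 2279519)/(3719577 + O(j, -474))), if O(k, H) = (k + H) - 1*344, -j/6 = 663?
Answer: 530683/112657667220 ≈ 4.7106e-6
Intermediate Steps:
j = -3978 (j = -6*663 = -3978)
O(k, H) = -344 + H + k (O(k, H) = (H + k) - 344 = -344 + H + k)
1/(598*(832 - 477) + (-4908431 - 2279519)/(3719577 + O(j, -474))) = 1/(598*(832 - 477) + (-4908431 - 2279519)/(3719577 + (-344 - 474 - 3978))) = 1/(598*355 - 7187950/(3719577 - 4796)) = 1/(212290 - 7187950/3714781) = 1/(212290 - 7187950*1/3714781) = 1/(212290 - 1026850/530683) = 1/(112657667220/530683) = 530683/112657667220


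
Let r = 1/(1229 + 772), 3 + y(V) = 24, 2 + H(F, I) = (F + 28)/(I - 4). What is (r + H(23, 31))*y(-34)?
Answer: -4648/2001 ≈ -2.3228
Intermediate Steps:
H(F, I) = -2 + (28 + F)/(-4 + I) (H(F, I) = -2 + (F + 28)/(I - 4) = -2 + (28 + F)/(-4 + I))
y(V) = 21 (y(V) = -3 + 24 = 21)
r = 1/2001 ≈ 0.00049975
(r + H(23, 31))*y(-34) = (1/2001 + (36 + 23 - 2*31)/(-4 + 31))*21 = (1/2001 + (36 + 23 - 62)/27)*21 = (1/2001 + (1/27)*(-3))*21 = (1/2001 - ⅑)*21 = -664/6003*21 = -4648/2001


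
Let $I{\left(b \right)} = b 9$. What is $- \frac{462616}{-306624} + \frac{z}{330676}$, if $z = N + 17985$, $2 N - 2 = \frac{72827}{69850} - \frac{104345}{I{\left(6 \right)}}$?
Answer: $\frac{1553893734984769}{995950528313400} \approx 1.5602$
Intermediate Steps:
$I{\left(b \right)} = 9 b$
$N = - \frac{909627724}{942975}$ ($N = 1 + \frac{\frac{72827}{69850} - \frac{104345}{9 \cdot 6}}{2} = 1 + \frac{72827 \cdot \frac{1}{69850} - \frac{104345}{54}}{2} = 1 + \frac{\frac{72827}{69850} - \frac{104345}{54}}{2} = 1 + \frac{1}{2} \left(- \frac{1821141398}{942975}\right) = 1 - \frac{910570699}{942975} = - \frac{909627724}{942975} \approx -964.64$)
$z = \frac{16049777651}{942975}$ ($z = - \frac{909627724}{942975} + 17985 = \frac{16049777651}{942975} \approx 17020.0$)
$- \frac{462616}{-306624} + \frac{z}{330676} = - \frac{462616}{-306624} + \frac{16049777651}{942975 \cdot 330676} = \left(-462616\right) \left(- \frac{1}{306624}\right) + \frac{16049777651}{942975} \cdot \frac{1}{330676} = \frac{57827}{38328} + \frac{16049777651}{311819201100} = \frac{1553893734984769}{995950528313400}$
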